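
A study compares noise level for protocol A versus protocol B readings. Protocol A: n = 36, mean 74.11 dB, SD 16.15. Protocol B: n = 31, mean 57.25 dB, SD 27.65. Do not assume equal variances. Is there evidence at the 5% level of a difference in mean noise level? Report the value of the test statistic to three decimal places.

Let group 1 = protocol A, group 2 = protocol B. H0: μ_1 = μ_2; H1: μ_1 ≠ μ_2 (Welch's two-sample t-test, two-sided).
t = (x̄_1 − x̄_2)/√(s_1²/n_1 + s_2²/n_2) = (74.11 − 57.25)/√(16.15²/36 + 27.65²/31) = 2.985
Welch–Satterthwaite df ≈ 46.76
Two-sided p-value ≈ 0.0045
Since p ≈ 0.0045 < α = 0.05, reject H0; the evidence is statistically significant.

2.985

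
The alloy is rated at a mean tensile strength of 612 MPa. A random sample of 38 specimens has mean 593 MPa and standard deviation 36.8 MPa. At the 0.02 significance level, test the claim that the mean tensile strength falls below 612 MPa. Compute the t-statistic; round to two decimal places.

H0: μ = 612; H1: μ < 612 (one-sample t-test, left-tailed).
t = (x̄ − μ₀)/(s/√n) = (593 − 612)/(36.8/√38) = -3.18
df = n − 1 = 37
p-value = P(T ≤ -3.18) ≈ 0.001
Since p ≈ 0.001 < α = 0.02, reject H0; the evidence is statistically significant.

-3.18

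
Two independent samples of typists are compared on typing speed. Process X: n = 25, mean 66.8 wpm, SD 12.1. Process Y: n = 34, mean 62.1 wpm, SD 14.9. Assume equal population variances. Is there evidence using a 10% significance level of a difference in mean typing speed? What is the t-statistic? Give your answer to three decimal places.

1.294

Let group 1 = process X, group 2 = process Y. H0: μ_1 = μ_2; H1: μ_1 ≠ μ_2 (two-sample pooled-variance t-test, two-sided).
s_p² = [(25−1)·12.1² + (34−1)·14.9²]/(25+34−2) = 190.178
t = (66.8 − 62.1)/√[190.178·(1/25 + 1/34)] = 1.294
df = n₁ + n₂ − 2 = 57
Two-sided p-value ≈ 0.201
Since p ≈ 0.201 > α = 0.1, fail to reject H0; the evidence is not statistically significant.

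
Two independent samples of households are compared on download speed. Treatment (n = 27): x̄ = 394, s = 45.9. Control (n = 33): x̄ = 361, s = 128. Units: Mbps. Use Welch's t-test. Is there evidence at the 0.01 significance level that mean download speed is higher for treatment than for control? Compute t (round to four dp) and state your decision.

Let group 1 = treatment, group 2 = control. H0: μ_1 = μ_2; H1: μ_1 > μ_2 (Welch's two-sample t-test, right-tailed).
t = (x̄_1 − x̄_2)/√(s_1²/n_1 + s_2²/n_2) = (394 − 361)/√(45.9²/27 + 128²/33) = 1.3768
Welch–Satterthwaite df ≈ 41.58
p-value = P(T ≥ 1.3768) ≈ 0.0880
Since p ≈ 0.0880 > α = 0.01, fail to reject H0; the data do not provide sufficient evidence against H0.

t = 1.3768; fail to reject H0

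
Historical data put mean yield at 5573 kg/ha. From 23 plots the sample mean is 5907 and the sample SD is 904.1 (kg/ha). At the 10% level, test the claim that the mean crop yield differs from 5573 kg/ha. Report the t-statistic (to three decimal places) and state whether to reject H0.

H0: μ = 5573; H1: μ ≠ 5573 (one-sample t-test, two-sided).
t = (x̄ − μ₀)/(s/√n) = (5907 − 5573)/(904.1/√23) = 1.772
df = n − 1 = 22
Two-sided p-value ≈ 0.090
Since p ≈ 0.090 < α = 0.1, reject H0; the evidence is statistically significant.

t = 1.772; reject H0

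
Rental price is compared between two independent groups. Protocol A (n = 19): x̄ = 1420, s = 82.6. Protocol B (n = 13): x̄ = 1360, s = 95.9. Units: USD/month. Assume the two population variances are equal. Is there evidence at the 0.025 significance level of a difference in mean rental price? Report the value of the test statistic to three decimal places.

Let group 1 = protocol A, group 2 = protocol B. H0: μ_1 = μ_2; H1: μ_1 ≠ μ_2 (two-sample pooled-variance t-test, two-sided).
s_p² = [(19−1)·82.6² + (13−1)·95.9²]/(19+13−2) = 7772.38
t = (1420 − 1360)/√[7772.38·(1/19 + 1/13)] = 1.891
df = n₁ + n₂ − 2 = 30
Two-sided p-value ≈ 0.0683
Since p ≈ 0.0683 > α = 0.025, fail to reject H0; the evidence is not statistically significant.

1.891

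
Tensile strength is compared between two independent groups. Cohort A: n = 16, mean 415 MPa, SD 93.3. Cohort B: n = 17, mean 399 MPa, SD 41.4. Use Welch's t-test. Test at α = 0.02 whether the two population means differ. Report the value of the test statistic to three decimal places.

Let group 1 = cohort A, group 2 = cohort B. H0: μ_1 = μ_2; H1: μ_1 ≠ μ_2 (Welch's two-sample t-test, two-sided).
t = (x̄_1 − x̄_2)/√(s_1²/n_1 + s_2²/n_2) = (415 − 399)/√(93.3²/16 + 41.4²/17) = 0.630
Welch–Satterthwaite df ≈ 20.42
Two-sided p-value ≈ 0.536
Since p ≈ 0.536 > α = 0.02, fail to reject H0; the data do not provide sufficient evidence against H0.

0.630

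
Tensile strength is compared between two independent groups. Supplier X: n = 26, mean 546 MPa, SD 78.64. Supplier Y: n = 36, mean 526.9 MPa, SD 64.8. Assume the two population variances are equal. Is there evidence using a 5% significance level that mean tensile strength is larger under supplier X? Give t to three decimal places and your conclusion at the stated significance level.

t = 1.047; fail to reject H0

Let group 1 = supplier X, group 2 = supplier Y. H0: μ_1 = μ_2; H1: μ_1 > μ_2 (two-sample pooled-variance t-test, right-tailed).
s_p² = [(26−1)·78.64² + (36−1)·64.8²]/(26+36−2) = 5026.21
t = (546 − 526.9)/√[5026.21·(1/26 + 1/36)] = 1.047
df = n₁ + n₂ − 2 = 60
p-value = P(T ≥ 1.047) ≈ 0.1497
Since p ≈ 0.1497 > α = 0.05, fail to reject H0; the data do not provide sufficient evidence against H0.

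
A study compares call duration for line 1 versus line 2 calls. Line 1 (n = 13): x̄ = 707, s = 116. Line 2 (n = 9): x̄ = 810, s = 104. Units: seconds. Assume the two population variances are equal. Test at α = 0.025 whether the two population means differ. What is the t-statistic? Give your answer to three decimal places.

-2.133

Let group 1 = line 1, group 2 = line 2. H0: μ_1 = μ_2; H1: μ_1 ≠ μ_2 (two-sample pooled-variance t-test, two-sided).
s_p² = [(13−1)·116² + (9−1)·104²]/(13+9−2) = 12400
t = (707 − 810)/√[12400·(1/13 + 1/9)] = -2.133
df = n₁ + n₂ − 2 = 20
Two-sided p-value ≈ 0.0455
Since p ≈ 0.0455 > α = 0.025, fail to reject H0; the data do not provide sufficient evidence against H0.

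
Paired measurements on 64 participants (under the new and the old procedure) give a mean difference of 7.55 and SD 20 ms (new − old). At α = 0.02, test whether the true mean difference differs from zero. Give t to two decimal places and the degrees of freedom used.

t = 3.02, df = 63

H0: μ_d = 0; H1: μ_d ≠ 0 (paired t-test on the differences, two-sided).
t = d̄/(s_d/√n) = 7.55/(20/√64) = 3.02
df = n − 1 = 63
Two-sided p-value ≈ 0.004
Since p ≈ 0.004 < α = 0.02, reject H0; the evidence is statistically significant.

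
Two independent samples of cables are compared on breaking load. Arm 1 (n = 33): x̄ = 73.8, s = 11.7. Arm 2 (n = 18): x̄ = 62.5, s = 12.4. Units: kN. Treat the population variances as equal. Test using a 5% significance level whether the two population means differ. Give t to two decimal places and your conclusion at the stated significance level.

t = 3.23; reject H0

Let group 1 = arm 1, group 2 = arm 2. H0: μ_1 = μ_2; H1: μ_1 ≠ μ_2 (two-sample pooled-variance t-test, two-sided).
s_p² = [(33−1)·11.7² + (18−1)·12.4²]/(33+18−2) = 142.743
t = (73.8 − 62.5)/√[142.743·(1/33 + 1/18)] = 3.23
df = n₁ + n₂ − 2 = 49
Two-sided p-value ≈ 0.0022
Since p ≈ 0.0022 < α = 0.05, reject H0; the data support H1.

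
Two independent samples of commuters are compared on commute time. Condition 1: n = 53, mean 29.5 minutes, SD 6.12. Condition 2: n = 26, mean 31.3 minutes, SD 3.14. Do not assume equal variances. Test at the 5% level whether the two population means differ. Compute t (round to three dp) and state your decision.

Let group 1 = condition 1, group 2 = condition 2. H0: μ_1 = μ_2; H1: μ_1 ≠ μ_2 (Welch's two-sample t-test, two-sided).
t = (x̄_1 − x̄_2)/√(s_1²/n_1 + s_2²/n_2) = (29.5 − 31.3)/√(6.12²/53 + 3.14²/26) = -1.727
Welch–Satterthwaite df ≈ 76.79
Two-sided p-value ≈ 0.088
Since p ≈ 0.088 > α = 0.05, fail to reject H0; the data do not provide sufficient evidence against H0.

t = -1.727; fail to reject H0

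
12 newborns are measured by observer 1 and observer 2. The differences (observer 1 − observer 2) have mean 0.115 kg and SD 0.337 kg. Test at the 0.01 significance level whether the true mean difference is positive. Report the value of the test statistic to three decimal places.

1.182

H0: μ_d = 0; H1: μ_d > 0 (paired t-test on the differences, right-tailed).
t = d̄/(s_d/√n) = 0.115/(0.337/√12) = 1.182
df = n − 1 = 11
p-value = P(T ≥ 1.182) ≈ 0.131
Since p ≈ 0.131 > α = 0.01, fail to reject H0; the evidence is not statistically significant.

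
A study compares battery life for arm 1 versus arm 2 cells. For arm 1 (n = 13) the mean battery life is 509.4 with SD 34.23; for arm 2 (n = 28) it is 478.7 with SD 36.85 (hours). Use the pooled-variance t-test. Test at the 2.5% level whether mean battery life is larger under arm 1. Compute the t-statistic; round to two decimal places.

Let group 1 = arm 1, group 2 = arm 2. H0: μ_1 = μ_2; H1: μ_1 > μ_2 (two-sample pooled-variance t-test, right-tailed).
s_p² = [(13−1)·34.23² + (28−1)·36.85²]/(13+28−2) = 1300.62
t = (509.4 − 478.7)/√[1300.62·(1/13 + 1/28)] = 2.54
df = n₁ + n₂ − 2 = 39
p-value = P(T ≥ 2.54) ≈ 0.008
Since p ≈ 0.008 < α = 0.025, reject H0; the data support H1.

2.54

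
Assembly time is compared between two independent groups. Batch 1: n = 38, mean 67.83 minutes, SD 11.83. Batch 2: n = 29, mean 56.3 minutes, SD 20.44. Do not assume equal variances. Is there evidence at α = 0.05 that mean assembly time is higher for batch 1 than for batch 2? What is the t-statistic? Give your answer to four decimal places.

Let group 1 = batch 1, group 2 = batch 2. H0: μ_1 = μ_2; H1: μ_1 > μ_2 (Welch's two-sample t-test, right-tailed).
t = (x̄_1 − x̄_2)/√(s_1²/n_1 + s_2²/n_2) = (67.83 − 56.3)/√(11.83²/38 + 20.44²/29) = 2.7109
Welch–Satterthwaite df ≈ 42.07
p-value = P(T ≥ 2.7109) ≈ 0.0048
Since p ≈ 0.0048 < α = 0.05, reject H0; the evidence is statistically significant.

2.7109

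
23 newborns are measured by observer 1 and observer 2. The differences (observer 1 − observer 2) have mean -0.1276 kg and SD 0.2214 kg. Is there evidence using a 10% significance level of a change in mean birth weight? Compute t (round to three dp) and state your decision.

t = -2.764; reject H0

H0: μ_d = 0; H1: μ_d ≠ 0 (paired t-test on the differences, two-sided).
t = d̄/(s_d/√n) = -0.1276/(0.2214/√23) = -2.764
df = n − 1 = 22
Two-sided p-value ≈ 0.0113
Since p ≈ 0.0113 < α = 0.1, reject H0; the data support H1.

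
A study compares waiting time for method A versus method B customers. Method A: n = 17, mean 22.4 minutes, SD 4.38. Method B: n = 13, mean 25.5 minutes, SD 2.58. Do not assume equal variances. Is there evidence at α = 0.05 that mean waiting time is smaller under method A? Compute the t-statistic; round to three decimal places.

-2.420

Let group 1 = method A, group 2 = method B. H0: μ_1 = μ_2; H1: μ_1 < μ_2 (Welch's two-sample t-test, left-tailed).
t = (x̄_1 − x̄_2)/√(s_1²/n_1 + s_2²/n_2) = (22.4 − 25.5)/√(4.38²/17 + 2.58²/13) = -2.420
Welch–Satterthwaite df ≈ 26.53
p-value = P(T ≤ -2.420) ≈ 0.0113
Since p ≈ 0.0113 < α = 0.05, reject H0; the evidence is statistically significant.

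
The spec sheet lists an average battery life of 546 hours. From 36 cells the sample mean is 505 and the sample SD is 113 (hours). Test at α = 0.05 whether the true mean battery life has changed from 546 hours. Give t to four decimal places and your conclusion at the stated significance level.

H0: μ = 546; H1: μ ≠ 546 (one-sample t-test, two-sided).
t = (x̄ − μ₀)/(s/√n) = (505 − 546)/(113/√36) = -2.1770
df = n − 1 = 35
Two-sided p-value ≈ 0.0363
Since p ≈ 0.0363 < α = 0.05, reject H0; the data support H1.

t = -2.1770; reject H0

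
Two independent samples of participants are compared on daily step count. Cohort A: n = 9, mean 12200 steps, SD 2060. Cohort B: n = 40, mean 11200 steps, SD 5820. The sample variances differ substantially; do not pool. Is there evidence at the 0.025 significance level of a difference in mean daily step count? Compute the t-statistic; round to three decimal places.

Let group 1 = cohort A, group 2 = cohort B. H0: μ_1 = μ_2; H1: μ_1 ≠ μ_2 (Welch's two-sample t-test, two-sided).
t = (x̄_1 − x̄_2)/√(s_1²/n_1 + s_2²/n_2) = (12200 − 11200)/√(2060²/9 + 5820²/40) = 0.871
Welch–Satterthwaite df ≈ 37.64
Two-sided p-value ≈ 0.3893
Since p ≈ 0.3893 > α = 0.025, fail to reject H0; the data do not provide sufficient evidence against H0.

0.871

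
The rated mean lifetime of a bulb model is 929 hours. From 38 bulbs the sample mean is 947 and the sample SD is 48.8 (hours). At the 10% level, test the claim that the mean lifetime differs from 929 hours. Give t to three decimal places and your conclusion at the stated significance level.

t = 2.274; reject H0

H0: μ = 929; H1: μ ≠ 929 (one-sample t-test, two-sided).
t = (x̄ − μ₀)/(s/√n) = (947 − 929)/(48.8/√38) = 2.274
df = n − 1 = 37
Two-sided p-value ≈ 0.0289
Since p ≈ 0.0289 < α = 0.1, reject H0; the data support H1.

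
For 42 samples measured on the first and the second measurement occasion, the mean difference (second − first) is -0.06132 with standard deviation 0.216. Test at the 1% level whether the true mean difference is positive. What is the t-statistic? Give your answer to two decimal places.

-1.84

H0: μ_d = 0; H1: μ_d > 0 (paired t-test on the differences, right-tailed).
t = d̄/(s_d/√n) = -0.06132/(0.216/√42) = -1.84
df = n − 1 = 41
p-value = P(T ≥ -1.84) ≈ 0.9635
Since p ≈ 0.9635 > α = 0.01, fail to reject H0; the data do not provide sufficient evidence against H0.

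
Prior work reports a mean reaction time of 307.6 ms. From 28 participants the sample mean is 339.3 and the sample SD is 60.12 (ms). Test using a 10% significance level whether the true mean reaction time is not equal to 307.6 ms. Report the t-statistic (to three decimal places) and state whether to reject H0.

t = 2.790; reject H0

H0: μ = 307.6; H1: μ ≠ 307.6 (one-sample t-test, two-sided).
t = (x̄ − μ₀)/(s/√n) = (339.3 − 307.6)/(60.12/√28) = 2.790
df = n − 1 = 27
Two-sided p-value ≈ 0.0095
Since p ≈ 0.0095 < α = 0.1, reject H0; the evidence is statistically significant.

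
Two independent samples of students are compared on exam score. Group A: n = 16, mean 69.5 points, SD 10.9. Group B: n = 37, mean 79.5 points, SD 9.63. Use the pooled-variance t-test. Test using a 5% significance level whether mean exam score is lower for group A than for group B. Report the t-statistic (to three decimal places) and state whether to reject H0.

Let group 1 = group A, group 2 = group B. H0: μ_1 = μ_2; H1: μ_1 < μ_2 (two-sample pooled-variance t-test, left-tailed).
s_p² = [(16−1)·10.9² + (37−1)·9.63²]/(16+37−2) = 100.405
t = (69.5 − 79.5)/√[100.405·(1/16 + 1/37)] = -3.335
df = n₁ + n₂ − 2 = 51
p-value = P(T ≤ -3.335) ≈ 0.0008
Since p ≈ 0.0008 < α = 0.05, reject H0; the evidence is statistically significant.

t = -3.335; reject H0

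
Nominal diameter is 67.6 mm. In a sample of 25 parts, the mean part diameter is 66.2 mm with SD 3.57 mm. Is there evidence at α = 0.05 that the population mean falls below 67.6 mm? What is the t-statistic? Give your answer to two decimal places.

H0: μ = 67.6; H1: μ < 67.6 (one-sample t-test, left-tailed).
t = (x̄ − μ₀)/(s/√n) = (66.2 − 67.6)/(3.57/√25) = -1.96
df = n − 1 = 24
p-value = P(T ≤ -1.96) ≈ 0.031
Since p ≈ 0.031 < α = 0.05, reject H0; the evidence is statistically significant.

-1.96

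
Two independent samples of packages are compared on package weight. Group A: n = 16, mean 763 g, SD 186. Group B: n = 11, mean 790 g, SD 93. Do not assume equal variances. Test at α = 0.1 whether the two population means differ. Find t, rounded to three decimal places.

Let group 1 = group A, group 2 = group B. H0: μ_1 = μ_2; H1: μ_1 ≠ μ_2 (Welch's two-sample t-test, two-sided).
t = (x̄_1 − x̄_2)/√(s_1²/n_1 + s_2²/n_2) = (763 − 790)/√(186²/16 + 93²/11) = -0.497
Welch–Satterthwaite df ≈ 23.28
Two-sided p-value ≈ 0.624
Since p ≈ 0.624 > α = 0.1, fail to reject H0; the evidence is not statistically significant.

-0.497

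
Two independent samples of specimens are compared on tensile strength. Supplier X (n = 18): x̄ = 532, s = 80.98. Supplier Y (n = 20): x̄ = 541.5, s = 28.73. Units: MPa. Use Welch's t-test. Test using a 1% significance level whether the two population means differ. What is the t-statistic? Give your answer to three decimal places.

Let group 1 = supplier X, group 2 = supplier Y. H0: μ_1 = μ_2; H1: μ_1 ≠ μ_2 (Welch's two-sample t-test, two-sided).
t = (x̄_1 − x̄_2)/√(s_1²/n_1 + s_2²/n_2) = (532 − 541.5)/√(80.98²/18 + 28.73²/20) = -0.472
Welch–Satterthwaite df ≈ 20.83
Two-sided p-value ≈ 0.642
Since p ≈ 0.642 > α = 0.01, fail to reject H0; the data do not provide sufficient evidence against H0.

-0.472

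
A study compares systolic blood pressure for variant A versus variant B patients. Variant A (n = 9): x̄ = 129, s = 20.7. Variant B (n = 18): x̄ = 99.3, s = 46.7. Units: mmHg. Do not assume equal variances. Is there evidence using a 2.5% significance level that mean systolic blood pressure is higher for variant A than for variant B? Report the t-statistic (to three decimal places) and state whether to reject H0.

t = 2.286; reject H0

Let group 1 = variant A, group 2 = variant B. H0: μ_1 = μ_2; H1: μ_1 > μ_2 (Welch's two-sample t-test, right-tailed).
t = (x̄_1 − x̄_2)/√(s_1²/n_1 + s_2²/n_2) = (129 − 99.3)/√(20.7²/9 + 46.7²/18) = 2.286
Welch–Satterthwaite df ≈ 24.84
p-value = P(T ≥ 2.286) ≈ 0.0155
Since p ≈ 0.0155 < α = 0.025, reject H0; the data support H1.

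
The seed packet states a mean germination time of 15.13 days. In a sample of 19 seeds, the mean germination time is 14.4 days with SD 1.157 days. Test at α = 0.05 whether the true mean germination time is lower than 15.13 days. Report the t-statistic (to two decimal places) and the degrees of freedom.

t = -2.75, df = 18

H0: μ = 15.13; H1: μ < 15.13 (one-sample t-test, left-tailed).
t = (x̄ − μ₀)/(s/√n) = (14.4 − 15.13)/(1.157/√19) = -2.75
df = n − 1 = 18
p-value = P(T ≤ -2.75) ≈ 0.007
Since p ≈ 0.007 < α = 0.05, reject H0; the evidence is statistically significant.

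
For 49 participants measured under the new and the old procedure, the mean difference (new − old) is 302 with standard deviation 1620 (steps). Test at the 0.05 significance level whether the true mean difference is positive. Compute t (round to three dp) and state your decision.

t = 1.305; fail to reject H0

H0: μ_d = 0; H1: μ_d > 0 (paired t-test on the differences, right-tailed).
t = d̄/(s_d/√n) = 302/(1620/√49) = 1.305
df = n − 1 = 48
p-value = P(T ≥ 1.305) ≈ 0.099
Since p ≈ 0.099 > α = 0.05, fail to reject H0; the evidence is not statistically significant.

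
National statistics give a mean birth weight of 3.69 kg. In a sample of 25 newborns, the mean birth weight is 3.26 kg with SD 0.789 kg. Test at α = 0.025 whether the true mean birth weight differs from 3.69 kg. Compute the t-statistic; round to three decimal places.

-2.725

H0: μ = 3.69; H1: μ ≠ 3.69 (one-sample t-test, two-sided).
t = (x̄ − μ₀)/(s/√n) = (3.26 − 3.69)/(0.789/√25) = -2.725
df = n − 1 = 24
Two-sided p-value ≈ 0.0118
Since p ≈ 0.0118 < α = 0.025, reject H0; the evidence is statistically significant.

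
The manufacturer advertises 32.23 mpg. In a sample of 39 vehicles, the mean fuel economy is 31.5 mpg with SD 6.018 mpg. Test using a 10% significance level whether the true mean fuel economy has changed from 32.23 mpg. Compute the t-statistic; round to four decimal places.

H0: μ = 32.23; H1: μ ≠ 32.23 (one-sample t-test, two-sided).
t = (x̄ − μ₀)/(s/√n) = (31.5 − 32.23)/(6.018/√39) = -0.7575
df = n − 1 = 38
Two-sided p-value ≈ 0.4534
Since p ≈ 0.4534 > α = 0.1, fail to reject H0; the data do not provide sufficient evidence against H0.

-0.7575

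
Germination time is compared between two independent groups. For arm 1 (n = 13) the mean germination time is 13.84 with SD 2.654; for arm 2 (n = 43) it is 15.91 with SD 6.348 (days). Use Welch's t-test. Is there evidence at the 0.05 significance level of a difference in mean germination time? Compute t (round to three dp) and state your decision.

t = -1.702; fail to reject H0

Let group 1 = arm 1, group 2 = arm 2. H0: μ_1 = μ_2; H1: μ_1 ≠ μ_2 (Welch's two-sample t-test, two-sided).
t = (x̄_1 − x̄_2)/√(s_1²/n_1 + s_2²/n_2) = (13.84 − 15.91)/√(2.654²/13 + 6.348²/43) = -1.702
Welch–Satterthwaite df ≈ 48.21
Two-sided p-value ≈ 0.095
Since p ≈ 0.095 > α = 0.05, fail to reject H0; the evidence is not statistically significant.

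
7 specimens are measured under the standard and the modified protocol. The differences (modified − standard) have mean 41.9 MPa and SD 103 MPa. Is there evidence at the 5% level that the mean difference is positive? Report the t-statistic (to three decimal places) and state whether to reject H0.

t = 1.076; fail to reject H0

H0: μ_d = 0; H1: μ_d > 0 (paired t-test on the differences, right-tailed).
t = d̄/(s_d/√n) = 41.9/(103/√7) = 1.076
df = n − 1 = 6
p-value = P(T ≥ 1.076) ≈ 0.1616
Since p ≈ 0.1616 > α = 0.05, fail to reject H0; the evidence is not statistically significant.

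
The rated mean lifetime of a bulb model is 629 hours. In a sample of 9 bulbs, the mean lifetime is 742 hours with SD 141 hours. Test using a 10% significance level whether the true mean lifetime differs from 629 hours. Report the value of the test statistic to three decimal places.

H0: μ = 629; H1: μ ≠ 629 (one-sample t-test, two-sided).
t = (x̄ − μ₀)/(s/√n) = (742 − 629)/(141/√9) = 2.404
df = n − 1 = 8
Two-sided p-value ≈ 0.0429
Since p ≈ 0.0429 < α = 0.1, reject H0; the evidence is statistically significant.

2.404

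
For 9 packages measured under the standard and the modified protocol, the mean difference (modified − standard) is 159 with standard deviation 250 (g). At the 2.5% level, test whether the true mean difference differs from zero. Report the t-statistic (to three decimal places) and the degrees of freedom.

H0: μ_d = 0; H1: μ_d ≠ 0 (paired t-test on the differences, two-sided).
t = d̄/(s_d/√n) = 159/(250/√9) = 1.908
df = n − 1 = 8
Two-sided p-value ≈ 0.0928
Since p ≈ 0.0928 > α = 0.025, fail to reject H0; the data do not provide sufficient evidence against H0.

t = 1.908, df = 8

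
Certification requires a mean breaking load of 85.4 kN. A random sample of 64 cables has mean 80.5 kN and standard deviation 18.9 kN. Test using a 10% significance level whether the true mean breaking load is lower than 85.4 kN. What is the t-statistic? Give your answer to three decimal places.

-2.074

H0: μ = 85.4; H1: μ < 85.4 (one-sample t-test, left-tailed).
t = (x̄ − μ₀)/(s/√n) = (80.5 − 85.4)/(18.9/√64) = -2.074
df = n − 1 = 63
p-value = P(T ≤ -2.074) ≈ 0.0211
Since p ≈ 0.0211 < α = 0.1, reject H0; the data support H1.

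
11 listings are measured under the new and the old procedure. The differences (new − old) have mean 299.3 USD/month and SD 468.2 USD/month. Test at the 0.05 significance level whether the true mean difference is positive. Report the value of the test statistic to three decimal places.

H0: μ_d = 0; H1: μ_d > 0 (paired t-test on the differences, right-tailed).
t = d̄/(s_d/√n) = 299.3/(468.2/√11) = 2.120
df = n − 1 = 10
p-value = P(T ≥ 2.120) ≈ 0.030
Since p ≈ 0.030 < α = 0.05, reject H0; the evidence is statistically significant.

2.120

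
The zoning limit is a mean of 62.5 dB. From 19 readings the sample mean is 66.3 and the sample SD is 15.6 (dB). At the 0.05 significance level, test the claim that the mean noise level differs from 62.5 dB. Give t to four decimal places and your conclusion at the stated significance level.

H0: μ = 62.5; H1: μ ≠ 62.5 (one-sample t-test, two-sided).
t = (x̄ − μ₀)/(s/√n) = (66.3 − 62.5)/(15.6/√19) = 1.0618
df = n − 1 = 18
Two-sided p-value ≈ 0.3024
Since p ≈ 0.3024 > α = 0.05, fail to reject H0; the evidence is not statistically significant.

t = 1.0618; fail to reject H0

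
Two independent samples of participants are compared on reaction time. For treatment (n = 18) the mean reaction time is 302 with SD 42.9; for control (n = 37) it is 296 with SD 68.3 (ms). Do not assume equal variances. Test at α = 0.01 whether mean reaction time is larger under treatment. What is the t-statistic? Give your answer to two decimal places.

0.40

Let group 1 = treatment, group 2 = control. H0: μ_1 = μ_2; H1: μ_1 > μ_2 (Welch's two-sample t-test, right-tailed).
t = (x̄_1 − x̄_2)/√(s_1²/n_1 + s_2²/n_2) = (302 − 296)/√(42.9²/18 + 68.3²/37) = 0.40
Welch–Satterthwaite df ≈ 49.34
p-value = P(T ≥ 0.40) ≈ 0.347
Since p ≈ 0.347 > α = 0.01, fail to reject H0; the evidence is not statistically significant.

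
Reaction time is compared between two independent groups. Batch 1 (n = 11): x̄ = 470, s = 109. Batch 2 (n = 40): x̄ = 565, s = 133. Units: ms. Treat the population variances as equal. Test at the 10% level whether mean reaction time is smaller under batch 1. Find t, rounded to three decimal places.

Let group 1 = batch 1, group 2 = batch 2. H0: μ_1 = μ_2; H1: μ_1 < μ_2 (two-sample pooled-variance t-test, left-tailed).
s_p² = [(11−1)·109² + (40−1)·133²]/(11+40−2) = 16503.7
t = (470 − 565)/√[16503.7·(1/11 + 1/40)] = -2.172
df = n₁ + n₂ − 2 = 49
p-value = P(T ≤ -2.172) ≈ 0.017
Since p ≈ 0.017 < α = 0.1, reject H0; the evidence is statistically significant.

-2.172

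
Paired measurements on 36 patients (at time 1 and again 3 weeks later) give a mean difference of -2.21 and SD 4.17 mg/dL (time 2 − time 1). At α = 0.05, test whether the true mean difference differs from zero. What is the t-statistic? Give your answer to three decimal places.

-3.180

H0: μ_d = 0; H1: μ_d ≠ 0 (paired t-test on the differences, two-sided).
t = d̄/(s_d/√n) = -2.21/(4.17/√36) = -3.180
df = n − 1 = 35
Two-sided p-value ≈ 0.003
Since p ≈ 0.003 < α = 0.05, reject H0; the data support H1.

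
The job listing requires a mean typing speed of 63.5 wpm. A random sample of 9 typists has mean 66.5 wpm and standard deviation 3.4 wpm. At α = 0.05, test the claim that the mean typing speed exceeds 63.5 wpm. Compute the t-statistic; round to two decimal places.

H0: μ = 63.5; H1: μ > 63.5 (one-sample t-test, right-tailed).
t = (x̄ − μ₀)/(s/√n) = (66.5 − 63.5)/(3.4/√9) = 2.65
df = n − 1 = 8
p-value = P(T ≥ 2.65) ≈ 0.0147
Since p ≈ 0.0147 < α = 0.05, reject H0; the evidence is statistically significant.

2.65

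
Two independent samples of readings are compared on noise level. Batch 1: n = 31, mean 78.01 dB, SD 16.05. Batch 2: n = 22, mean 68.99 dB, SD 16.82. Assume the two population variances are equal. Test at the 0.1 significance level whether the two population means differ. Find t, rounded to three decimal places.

Let group 1 = batch 1, group 2 = batch 2. H0: μ_1 = μ_2; H1: μ_1 ≠ μ_2 (two-sample pooled-variance t-test, two-sided).
s_p² = [(31−1)·16.05² + (22−1)·16.82²]/(31+22−2) = 268.024
t = (78.01 − 68.99)/√[268.024·(1/31 + 1/22)] = 1.976
df = n₁ + n₂ − 2 = 51
Two-sided p-value ≈ 0.054
Since p ≈ 0.054 < α = 0.1, reject H0; the data support H1.

1.976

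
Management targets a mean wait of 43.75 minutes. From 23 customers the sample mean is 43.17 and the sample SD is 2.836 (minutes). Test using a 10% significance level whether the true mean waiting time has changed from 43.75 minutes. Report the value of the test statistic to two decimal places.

H0: μ = 43.75; H1: μ ≠ 43.75 (one-sample t-test, two-sided).
t = (x̄ − μ₀)/(s/√n) = (43.17 − 43.75)/(2.836/√23) = -0.98
df = n − 1 = 22
Two-sided p-value ≈ 0.3373
Since p ≈ 0.3373 > α = 0.1, fail to reject H0; the data do not provide sufficient evidence against H0.

-0.98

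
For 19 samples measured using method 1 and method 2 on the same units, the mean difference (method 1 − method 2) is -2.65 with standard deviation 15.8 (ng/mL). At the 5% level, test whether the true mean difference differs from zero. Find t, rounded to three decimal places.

H0: μ_d = 0; H1: μ_d ≠ 0 (paired t-test on the differences, two-sided).
t = d̄/(s_d/√n) = -2.65/(15.8/√19) = -0.731
df = n − 1 = 18
Two-sided p-value ≈ 0.474
Since p ≈ 0.474 > α = 0.05, fail to reject H0; the evidence is not statistically significant.

-0.731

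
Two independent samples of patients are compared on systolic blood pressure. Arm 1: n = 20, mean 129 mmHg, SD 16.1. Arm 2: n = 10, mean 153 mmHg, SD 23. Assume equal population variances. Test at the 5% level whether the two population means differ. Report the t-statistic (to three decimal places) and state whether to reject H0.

Let group 1 = arm 1, group 2 = arm 2. H0: μ_1 = μ_2; H1: μ_1 ≠ μ_2 (two-sample pooled-variance t-test, two-sided).
s_p² = [(20−1)·16.1² + (10−1)·23²]/(20+10−2) = 345.928
t = (129 − 153)/√[345.928·(1/20 + 1/10)] = -3.332
df = n₁ + n₂ − 2 = 28
Two-sided p-value ≈ 0.002
Since p ≈ 0.002 < α = 0.05, reject H0; the evidence is statistically significant.

t = -3.332; reject H0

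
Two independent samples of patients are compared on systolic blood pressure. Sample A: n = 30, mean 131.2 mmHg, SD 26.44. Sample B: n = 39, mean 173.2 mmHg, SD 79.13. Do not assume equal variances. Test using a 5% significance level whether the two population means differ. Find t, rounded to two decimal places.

Let group 1 = sample A, group 2 = sample B. H0: μ_1 = μ_2; H1: μ_1 ≠ μ_2 (Welch's two-sample t-test, two-sided).
t = (x̄_1 − x̄_2)/√(s_1²/n_1 + s_2²/n_2) = (131.2 − 173.2)/√(26.44²/30 + 79.13²/39) = -3.10
Welch–Satterthwaite df ≈ 48.49
Two-sided p-value ≈ 0.0032
Since p ≈ 0.0032 < α = 0.05, reject H0; the data support H1.

-3.10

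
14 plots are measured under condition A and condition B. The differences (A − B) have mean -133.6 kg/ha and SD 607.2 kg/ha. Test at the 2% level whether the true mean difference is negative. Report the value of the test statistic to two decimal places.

H0: μ_d = 0; H1: μ_d < 0 (paired t-test on the differences, left-tailed).
t = d̄/(s_d/√n) = -133.6/(607.2/√14) = -0.82
df = n − 1 = 13
p-value = P(T ≤ -0.82) ≈ 0.213
Since p ≈ 0.213 > α = 0.02, fail to reject H0; the evidence is not statistically significant.

-0.82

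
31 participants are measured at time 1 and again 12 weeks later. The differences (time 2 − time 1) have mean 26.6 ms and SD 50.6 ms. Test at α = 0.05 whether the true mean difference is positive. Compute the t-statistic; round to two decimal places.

2.93

H0: μ_d = 0; H1: μ_d > 0 (paired t-test on the differences, right-tailed).
t = d̄/(s_d/√n) = 26.6/(50.6/√31) = 2.93
df = n − 1 = 30
p-value = P(T ≥ 2.93) ≈ 0.0032
Since p ≈ 0.0032 < α = 0.05, reject H0; the evidence is statistically significant.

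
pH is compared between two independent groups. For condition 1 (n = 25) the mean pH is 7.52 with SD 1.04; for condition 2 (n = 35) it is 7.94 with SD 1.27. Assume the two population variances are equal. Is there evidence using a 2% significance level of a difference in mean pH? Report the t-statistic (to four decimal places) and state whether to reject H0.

t = -1.3589; fail to reject H0

Let group 1 = condition 1, group 2 = condition 2. H0: μ_1 = μ_2; H1: μ_1 ≠ μ_2 (two-sample pooled-variance t-test, two-sided).
s_p² = [(25−1)·1.04² + (35−1)·1.27²]/(25+35−2) = 1.39305
t = (7.52 − 7.94)/√[1.39305·(1/25 + 1/35)] = -1.3589
df = n₁ + n₂ − 2 = 58
Two-sided p-value ≈ 0.1794
Since p ≈ 0.1794 > α = 0.02, fail to reject H0; the data do not provide sufficient evidence against H0.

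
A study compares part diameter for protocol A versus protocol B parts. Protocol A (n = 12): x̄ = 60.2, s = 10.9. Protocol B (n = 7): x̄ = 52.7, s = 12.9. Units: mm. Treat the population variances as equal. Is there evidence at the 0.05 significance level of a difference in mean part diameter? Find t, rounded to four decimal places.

1.3542

Let group 1 = protocol A, group 2 = protocol B. H0: μ_1 = μ_2; H1: μ_1 ≠ μ_2 (two-sample pooled-variance t-test, two-sided).
s_p² = [(12−1)·10.9² + (7−1)·12.9²]/(12+7−2) = 135.61
t = (60.2 − 52.7)/√[135.61·(1/12 + 1/7)] = 1.3542
df = n₁ + n₂ − 2 = 17
Two-sided p-value ≈ 0.193
Since p ≈ 0.193 > α = 0.05, fail to reject H0; the data do not provide sufficient evidence against H0.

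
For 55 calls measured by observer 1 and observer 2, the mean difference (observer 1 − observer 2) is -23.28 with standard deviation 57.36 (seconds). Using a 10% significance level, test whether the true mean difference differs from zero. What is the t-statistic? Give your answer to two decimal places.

-3.01

H0: μ_d = 0; H1: μ_d ≠ 0 (paired t-test on the differences, two-sided).
t = d̄/(s_d/√n) = -23.28/(57.36/√55) = -3.01
df = n − 1 = 54
Two-sided p-value ≈ 0.0040
Since p ≈ 0.0040 < α = 0.1, reject H0; the evidence is statistically significant.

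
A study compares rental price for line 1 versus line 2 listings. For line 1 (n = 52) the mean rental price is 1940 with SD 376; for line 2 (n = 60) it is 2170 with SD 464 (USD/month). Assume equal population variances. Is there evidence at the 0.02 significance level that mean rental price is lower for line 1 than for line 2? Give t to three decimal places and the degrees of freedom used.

t = -2.853, df = 110

Let group 1 = line 1, group 2 = line 2. H0: μ_1 = μ_2; H1: μ_1 < μ_2 (two-sample pooled-variance t-test, left-tailed).
s_p² = [(52−1)·376² + (60−1)·464²]/(52+60−2) = 181024
t = (1940 − 2170)/√[181024·(1/52 + 1/60)] = -2.853
df = n₁ + n₂ − 2 = 110
p-value = P(T ≤ -2.853) ≈ 0.003
Since p ≈ 0.003 < α = 0.02, reject H0; the data support H1.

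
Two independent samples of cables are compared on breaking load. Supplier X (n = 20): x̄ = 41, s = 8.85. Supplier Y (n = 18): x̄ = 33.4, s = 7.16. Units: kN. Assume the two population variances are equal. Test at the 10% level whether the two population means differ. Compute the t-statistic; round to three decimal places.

Let group 1 = supplier X, group 2 = supplier Y. H0: μ_1 = μ_2; H1: μ_1 ≠ μ_2 (two-sample pooled-variance t-test, two-sided).
s_p² = [(20−1)·8.85² + (18−1)·7.16²]/(20+18−2) = 65.5456
t = (41 − 33.4)/√[65.5456·(1/20 + 1/18)] = 2.889
df = n₁ + n₂ − 2 = 36
Two-sided p-value ≈ 0.006
Since p ≈ 0.006 < α = 0.1, reject H0; the evidence is statistically significant.

2.889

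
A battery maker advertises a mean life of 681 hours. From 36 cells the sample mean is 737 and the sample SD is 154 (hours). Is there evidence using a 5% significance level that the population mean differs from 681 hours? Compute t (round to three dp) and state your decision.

t = 2.182; reject H0

H0: μ = 681; H1: μ ≠ 681 (one-sample t-test, two-sided).
t = (x̄ − μ₀)/(s/√n) = (737 − 681)/(154/√36) = 2.182
df = n − 1 = 35
Two-sided p-value ≈ 0.036
Since p ≈ 0.036 < α = 0.05, reject H0; the data support H1.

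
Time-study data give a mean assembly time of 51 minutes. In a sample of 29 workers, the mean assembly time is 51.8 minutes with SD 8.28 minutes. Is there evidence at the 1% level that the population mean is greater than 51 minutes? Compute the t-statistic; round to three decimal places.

H0: μ = 51; H1: μ > 51 (one-sample t-test, right-tailed).
t = (x̄ − μ₀)/(s/√n) = (51.8 − 51)/(8.28/√29) = 0.520
df = n − 1 = 28
p-value = P(T ≥ 0.520) ≈ 0.303
Since p ≈ 0.303 > α = 0.01, fail to reject H0; the data do not provide sufficient evidence against H0.

0.520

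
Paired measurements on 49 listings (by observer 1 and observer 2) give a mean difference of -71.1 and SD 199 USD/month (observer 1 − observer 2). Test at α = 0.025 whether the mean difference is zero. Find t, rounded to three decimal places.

-2.501

H0: μ_d = 0; H1: μ_d ≠ 0 (paired t-test on the differences, two-sided).
t = d̄/(s_d/√n) = -71.1/(199/√49) = -2.501
df = n − 1 = 48
Two-sided p-value ≈ 0.016
Since p ≈ 0.016 < α = 0.025, reject H0; the evidence is statistically significant.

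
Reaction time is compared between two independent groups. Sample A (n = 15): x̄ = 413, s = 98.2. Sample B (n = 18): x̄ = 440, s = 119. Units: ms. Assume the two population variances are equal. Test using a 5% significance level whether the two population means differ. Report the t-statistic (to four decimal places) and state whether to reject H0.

Let group 1 = sample A, group 2 = sample B. H0: μ_1 = μ_2; H1: μ_1 ≠ μ_2 (two-sample pooled-variance t-test, two-sided).
s_p² = [(15−1)·98.2² + (18−1)·119²]/(15+18−2) = 12120.7
t = (413 − 440)/√[12120.7·(1/15 + 1/18)] = -0.7015
df = n₁ + n₂ − 2 = 31
Two-sided p-value ≈ 0.4882
Since p ≈ 0.4882 > α = 0.05, fail to reject H0; the evidence is not statistically significant.

t = -0.7015; fail to reject H0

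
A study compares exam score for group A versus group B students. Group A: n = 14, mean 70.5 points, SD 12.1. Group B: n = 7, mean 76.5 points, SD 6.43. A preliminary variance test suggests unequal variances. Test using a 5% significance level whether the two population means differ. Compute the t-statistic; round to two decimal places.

-1.48

Let group 1 = group A, group 2 = group B. H0: μ_1 = μ_2; H1: μ_1 ≠ μ_2 (Welch's two-sample t-test, two-sided).
t = (x̄_1 − x̄_2)/√(s_1²/n_1 + s_2²/n_2) = (70.5 − 76.5)/√(12.1²/14 + 6.43²/7) = -1.48
Welch–Satterthwaite df ≈ 18.82
Two-sided p-value ≈ 0.155
Since p ≈ 0.155 > α = 0.05, fail to reject H0; the evidence is not statistically significant.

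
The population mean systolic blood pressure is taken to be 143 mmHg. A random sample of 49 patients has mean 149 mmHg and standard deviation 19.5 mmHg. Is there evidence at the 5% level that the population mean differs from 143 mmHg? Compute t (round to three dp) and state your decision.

H0: μ = 143; H1: μ ≠ 143 (one-sample t-test, two-sided).
t = (x̄ − μ₀)/(s/√n) = (149 − 143)/(19.5/√49) = 2.154
df = n − 1 = 48
Two-sided p-value ≈ 0.036
Since p ≈ 0.036 < α = 0.05, reject H0; the evidence is statistically significant.

t = 2.154; reject H0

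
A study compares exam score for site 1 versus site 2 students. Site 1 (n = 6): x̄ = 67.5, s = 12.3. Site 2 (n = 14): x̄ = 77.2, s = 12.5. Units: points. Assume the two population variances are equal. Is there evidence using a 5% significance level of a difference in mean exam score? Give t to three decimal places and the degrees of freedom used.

t = -1.597, df = 18

Let group 1 = site 1, group 2 = site 2. H0: μ_1 = μ_2; H1: μ_1 ≠ μ_2 (two-sample pooled-variance t-test, two-sided).
s_p² = [(6−1)·12.3² + (14−1)·12.5²]/(6+14−2) = 154.872
t = (67.5 − 77.2)/√[154.872·(1/6 + 1/14)] = -1.597
df = n₁ + n₂ − 2 = 18
Two-sided p-value ≈ 0.1276
Since p ≈ 0.1276 > α = 0.05, fail to reject H0; the data do not provide sufficient evidence against H0.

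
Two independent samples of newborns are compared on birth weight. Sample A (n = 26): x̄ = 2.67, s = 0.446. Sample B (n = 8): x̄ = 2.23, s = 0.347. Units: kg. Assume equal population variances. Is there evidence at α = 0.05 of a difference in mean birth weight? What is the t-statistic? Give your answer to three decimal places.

2.553

Let group 1 = sample A, group 2 = sample B. H0: μ_1 = μ_2; H1: μ_1 ≠ μ_2 (two-sample pooled-variance t-test, two-sided).
s_p² = [(26−1)·0.446² + (8−1)·0.347²]/(26+8−2) = 0.181743
t = (2.67 − 2.23)/√[0.181743·(1/26 + 1/8)] = 2.553
df = n₁ + n₂ − 2 = 32
Two-sided p-value ≈ 0.0157
Since p ≈ 0.0157 < α = 0.05, reject H0; the evidence is statistically significant.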